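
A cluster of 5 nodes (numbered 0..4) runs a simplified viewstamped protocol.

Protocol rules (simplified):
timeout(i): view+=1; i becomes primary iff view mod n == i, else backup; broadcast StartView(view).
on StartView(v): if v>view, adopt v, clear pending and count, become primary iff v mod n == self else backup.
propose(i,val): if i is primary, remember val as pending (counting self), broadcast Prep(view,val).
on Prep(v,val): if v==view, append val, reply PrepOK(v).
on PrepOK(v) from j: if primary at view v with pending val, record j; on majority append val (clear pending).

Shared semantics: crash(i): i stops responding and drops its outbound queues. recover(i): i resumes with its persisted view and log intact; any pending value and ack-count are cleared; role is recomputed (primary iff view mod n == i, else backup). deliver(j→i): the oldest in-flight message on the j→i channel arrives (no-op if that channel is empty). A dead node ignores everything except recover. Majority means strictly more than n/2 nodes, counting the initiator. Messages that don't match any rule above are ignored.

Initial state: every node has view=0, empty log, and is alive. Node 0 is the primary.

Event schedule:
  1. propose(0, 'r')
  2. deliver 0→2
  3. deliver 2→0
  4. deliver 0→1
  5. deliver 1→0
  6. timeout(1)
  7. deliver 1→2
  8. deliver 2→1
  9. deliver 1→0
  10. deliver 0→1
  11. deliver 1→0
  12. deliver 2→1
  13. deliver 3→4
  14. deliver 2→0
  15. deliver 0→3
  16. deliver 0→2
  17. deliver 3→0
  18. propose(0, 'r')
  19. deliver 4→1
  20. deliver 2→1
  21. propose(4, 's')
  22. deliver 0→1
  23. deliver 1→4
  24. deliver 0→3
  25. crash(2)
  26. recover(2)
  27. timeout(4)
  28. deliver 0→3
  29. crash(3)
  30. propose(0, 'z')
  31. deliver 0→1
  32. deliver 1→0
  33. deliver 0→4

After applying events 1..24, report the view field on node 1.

e1 propose(0,'r'): ·
e2 deliver 0→2: 2[back,v=0,r]
e3 deliver 2→0: ·
e4 deliver 0→1: 1[back,v=0,r]
e5 deliver 1→0: 0[prim,v=0,r]
e6 timeout(1): 1[prim,v=1,r]
e7 deliver 1→2: 2[back,v=1,r]
e8 deliver 2→1: ·
e9 deliver 1→0: 0[back,v=1,r]
e10 deliver 0→1: ·
e11 deliver 1→0: ·
e12 deliver 2→1: ·
e13 deliver 3→4: ·
e14 deliver 2→0: ·
e15 deliver 0→3: 3[back,v=0,r]
e16 deliver 0→2: ·
e17 deliver 3→0: ·
e18 propose(0,'r'): ·
e19 deliver 4→1: ·
e20 deliver 2→1: ·
e21 propose(4,'s'): ·
e22 deliver 0→1: ·
e23 deliver 1→4: 4[back,v=1,-]
e24 deliver 0→3: ·

1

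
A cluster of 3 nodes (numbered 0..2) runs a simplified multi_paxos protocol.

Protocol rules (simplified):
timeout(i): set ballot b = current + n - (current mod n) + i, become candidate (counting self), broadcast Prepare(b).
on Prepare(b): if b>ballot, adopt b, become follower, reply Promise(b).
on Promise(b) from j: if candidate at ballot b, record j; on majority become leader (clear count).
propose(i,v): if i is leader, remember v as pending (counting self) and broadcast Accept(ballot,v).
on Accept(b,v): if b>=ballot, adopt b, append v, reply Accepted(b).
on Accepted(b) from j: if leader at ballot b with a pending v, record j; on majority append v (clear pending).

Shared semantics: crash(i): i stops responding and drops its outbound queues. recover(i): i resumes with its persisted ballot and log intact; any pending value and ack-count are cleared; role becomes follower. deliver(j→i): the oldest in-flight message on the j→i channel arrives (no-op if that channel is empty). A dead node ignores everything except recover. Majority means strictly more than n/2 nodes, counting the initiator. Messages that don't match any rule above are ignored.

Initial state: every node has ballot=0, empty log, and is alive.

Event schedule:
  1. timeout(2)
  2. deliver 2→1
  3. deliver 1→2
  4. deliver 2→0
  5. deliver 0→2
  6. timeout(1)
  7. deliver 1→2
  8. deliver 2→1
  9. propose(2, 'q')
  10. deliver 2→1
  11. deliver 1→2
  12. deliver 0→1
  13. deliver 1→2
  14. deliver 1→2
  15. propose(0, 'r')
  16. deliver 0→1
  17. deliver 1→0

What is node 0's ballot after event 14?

5

step 1 timeout(2): 2={cand,b=5,log=-}
step 2 deliver 2→1: 1={foll,b=5,log=-}
step 3 deliver 1→2: 2={lead,b=5,log=-}
step 4 deliver 2→0: 0={foll,b=5,log=-}
step 5 deliver 0→2: —
step 6 timeout(1): 1={cand,b=7,log=-}
step 7 deliver 1→2: 2={foll,b=7,log=-}
step 8 deliver 2→1: 1={lead,b=7,log=-}
step 9 propose(2,'q'): —
step 10 deliver 2→1: —
step 11 deliver 1→2: —
step 12 deliver 0→1: —
step 13 deliver 1→2: —
step 14 deliver 1→2: —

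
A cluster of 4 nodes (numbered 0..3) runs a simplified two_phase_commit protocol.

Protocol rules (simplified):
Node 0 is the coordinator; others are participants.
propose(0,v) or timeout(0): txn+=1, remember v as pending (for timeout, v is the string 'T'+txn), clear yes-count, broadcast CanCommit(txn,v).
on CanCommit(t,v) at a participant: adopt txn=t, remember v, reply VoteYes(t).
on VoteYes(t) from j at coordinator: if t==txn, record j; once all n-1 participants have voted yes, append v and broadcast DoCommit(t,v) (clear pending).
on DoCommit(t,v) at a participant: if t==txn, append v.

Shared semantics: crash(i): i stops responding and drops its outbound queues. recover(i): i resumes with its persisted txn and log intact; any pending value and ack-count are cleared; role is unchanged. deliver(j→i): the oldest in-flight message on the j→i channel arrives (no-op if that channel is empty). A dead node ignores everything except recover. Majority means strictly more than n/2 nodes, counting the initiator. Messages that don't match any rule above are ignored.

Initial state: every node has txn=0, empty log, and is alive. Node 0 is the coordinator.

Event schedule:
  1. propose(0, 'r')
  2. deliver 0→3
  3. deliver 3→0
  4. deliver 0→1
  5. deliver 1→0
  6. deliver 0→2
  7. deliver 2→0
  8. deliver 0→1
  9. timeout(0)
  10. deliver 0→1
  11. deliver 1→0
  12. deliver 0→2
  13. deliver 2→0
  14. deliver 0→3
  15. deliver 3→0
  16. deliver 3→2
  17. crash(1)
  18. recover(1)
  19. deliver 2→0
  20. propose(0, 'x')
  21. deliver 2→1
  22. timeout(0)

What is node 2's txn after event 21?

[1] propose(0,'r') → N0(coor t1 [-])
[2] deliver 0→3 → N3(part t1 [-])
[3] deliver 3→0 → ∅
[4] deliver 0→1 → N1(part t1 [-])
[5] deliver 1→0 → ∅
[6] deliver 0→2 → N2(part t1 [-])
[7] deliver 2→0 → N0(coor t1 [r])
[8] deliver 0→1 → N1(part t1 [r])
[9] timeout(0) → N0(coor t2 [r])
[10] deliver 0→1 → N1(part t2 [r])
[11] deliver 1→0 → ∅
[12] deliver 0→2 → N2(part t1 [r])
[13] deliver 2→0 → ∅
[14] deliver 0→3 → N3(part t1 [r])
[15] deliver 3→0 → ∅
[16] deliver 3→2 → ∅
[17] crash(1) → N1(✗part t2 [r])
[18] recover(1) → N1(part t2 [r])
[19] deliver 2→0 → ∅
[20] propose(0,'x') → N0(coor t3 [r])
[21] deliver 2→1 → ∅

1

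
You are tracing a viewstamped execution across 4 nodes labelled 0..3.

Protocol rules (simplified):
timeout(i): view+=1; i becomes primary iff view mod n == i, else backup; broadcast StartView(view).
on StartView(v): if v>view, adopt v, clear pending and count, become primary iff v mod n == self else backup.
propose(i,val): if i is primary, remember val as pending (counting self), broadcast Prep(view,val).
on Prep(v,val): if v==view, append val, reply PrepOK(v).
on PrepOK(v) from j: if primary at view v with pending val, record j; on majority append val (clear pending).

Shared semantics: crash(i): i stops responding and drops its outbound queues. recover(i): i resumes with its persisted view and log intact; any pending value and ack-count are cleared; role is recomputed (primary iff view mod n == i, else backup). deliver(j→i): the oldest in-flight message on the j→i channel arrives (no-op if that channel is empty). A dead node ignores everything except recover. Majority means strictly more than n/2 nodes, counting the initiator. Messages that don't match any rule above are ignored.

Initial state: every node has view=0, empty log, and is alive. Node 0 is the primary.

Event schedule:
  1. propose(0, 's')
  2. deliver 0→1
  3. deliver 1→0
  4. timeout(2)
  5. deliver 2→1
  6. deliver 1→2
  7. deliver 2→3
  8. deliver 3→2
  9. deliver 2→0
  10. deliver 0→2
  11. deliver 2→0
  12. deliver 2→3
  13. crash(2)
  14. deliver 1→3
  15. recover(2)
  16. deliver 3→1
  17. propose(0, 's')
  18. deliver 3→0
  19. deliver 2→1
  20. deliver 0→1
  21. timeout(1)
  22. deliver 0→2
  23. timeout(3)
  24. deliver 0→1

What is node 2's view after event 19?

after 1 — propose(0,'s'): ·
after 2 — deliver 0→1: n1:back/v0/[s]
after 3 — deliver 1→0: ·
after 4 — timeout(2): n2:back/v1/[-]
after 5 — deliver 2→1: n1:prim/v1/[s]
after 6 — deliver 1→2: ·
after 7 — deliver 2→3: n3:back/v1/[-]
after 8 — deliver 3→2: ·
after 9 — deliver 2→0: n0:back/v1/[-]
after 10 — deliver 0→2: ·
after 11 — deliver 2→0: ·
after 12 — deliver 2→3: ·
after 13 — crash(2): n2:✗back/v1/[-]
after 14 — deliver 1→3: ·
after 15 — recover(2): n2:back/v1/[-]
after 16 — deliver 3→1: ·
after 17 — propose(0,'s'): ·
after 18 — deliver 3→0: ·
after 19 — deliver 2→1: ·

1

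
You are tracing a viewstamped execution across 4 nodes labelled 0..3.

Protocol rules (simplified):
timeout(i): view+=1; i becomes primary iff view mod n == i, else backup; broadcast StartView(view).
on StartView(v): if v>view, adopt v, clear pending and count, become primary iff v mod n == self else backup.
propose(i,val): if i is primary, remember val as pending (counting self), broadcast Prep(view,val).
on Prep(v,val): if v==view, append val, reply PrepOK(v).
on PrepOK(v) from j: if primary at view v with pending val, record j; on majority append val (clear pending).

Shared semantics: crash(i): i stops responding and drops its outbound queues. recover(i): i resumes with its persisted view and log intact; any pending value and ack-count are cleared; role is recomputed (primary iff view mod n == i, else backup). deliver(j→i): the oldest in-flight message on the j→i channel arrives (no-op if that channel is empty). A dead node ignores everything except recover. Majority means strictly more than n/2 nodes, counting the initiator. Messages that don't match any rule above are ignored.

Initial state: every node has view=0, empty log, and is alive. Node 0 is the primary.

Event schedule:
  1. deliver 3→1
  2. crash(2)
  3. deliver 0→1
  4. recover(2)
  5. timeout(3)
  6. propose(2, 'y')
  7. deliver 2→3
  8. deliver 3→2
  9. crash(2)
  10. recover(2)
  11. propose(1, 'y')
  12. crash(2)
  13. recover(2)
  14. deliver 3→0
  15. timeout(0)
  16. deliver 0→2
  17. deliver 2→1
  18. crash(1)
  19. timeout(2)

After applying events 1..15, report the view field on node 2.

1

1. deliver 3→1:  nop
2. crash(2):  <2:✗back v0 ->
3. deliver 0→1:  nop
4. recover(2):  <2:back v0 ->
5. timeout(3):  <3:back v1 ->
6. propose(2,'y'):  nop
7. deliver 2→3:  nop
8. deliver 3→2:  <2:back v1 ->
9. crash(2):  <2:✗back v1 ->
10. recover(2):  <2:back v1 ->
11. propose(1,'y'):  nop
12. crash(2):  <2:✗back v1 ->
13. recover(2):  <2:back v1 ->
14. deliver 3→0:  <0:back v1 ->
15. timeout(0):  <0:back v2 ->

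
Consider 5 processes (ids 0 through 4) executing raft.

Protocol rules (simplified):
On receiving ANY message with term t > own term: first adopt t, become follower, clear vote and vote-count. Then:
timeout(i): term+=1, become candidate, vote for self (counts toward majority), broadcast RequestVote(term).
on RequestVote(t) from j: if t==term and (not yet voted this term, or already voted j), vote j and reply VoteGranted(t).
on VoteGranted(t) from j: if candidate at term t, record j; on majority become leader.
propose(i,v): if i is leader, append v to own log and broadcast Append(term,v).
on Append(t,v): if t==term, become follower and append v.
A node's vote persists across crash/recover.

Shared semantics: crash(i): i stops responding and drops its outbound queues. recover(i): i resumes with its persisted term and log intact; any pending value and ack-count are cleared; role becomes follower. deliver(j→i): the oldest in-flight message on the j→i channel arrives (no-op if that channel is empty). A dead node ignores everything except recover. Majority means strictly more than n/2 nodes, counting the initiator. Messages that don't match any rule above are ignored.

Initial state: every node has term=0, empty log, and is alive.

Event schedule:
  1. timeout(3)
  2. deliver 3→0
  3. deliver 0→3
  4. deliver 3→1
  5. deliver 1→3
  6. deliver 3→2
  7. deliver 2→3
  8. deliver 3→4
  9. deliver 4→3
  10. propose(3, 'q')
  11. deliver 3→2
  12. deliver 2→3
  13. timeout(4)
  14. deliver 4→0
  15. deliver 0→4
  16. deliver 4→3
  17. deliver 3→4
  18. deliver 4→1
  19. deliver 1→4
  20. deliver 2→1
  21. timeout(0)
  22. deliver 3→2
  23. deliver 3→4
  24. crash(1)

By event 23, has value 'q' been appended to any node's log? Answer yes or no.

yes

step 1 timeout(3): 3={cand,t=1,log=-}
step 2 deliver 3→0: 0={foll,t=1,log=-}
step 3 deliver 0→3: —
step 4 deliver 3→1: 1={foll,t=1,log=-}
step 5 deliver 1→3: 3={lead,t=1,log=-}
step 6 deliver 3→2: 2={foll,t=1,log=-}
step 7 deliver 2→3: —
step 8 deliver 3→4: 4={foll,t=1,log=-}
step 9 deliver 4→3: —
step 10 propose(3,'q'): 3={lead,t=1,log=q}
step 11 deliver 3→2: 2={foll,t=1,log=q}
step 12 deliver 2→3: —
step 13 timeout(4): 4={cand,t=2,log=-}
step 14 deliver 4→0: 0={foll,t=2,log=-}
step 15 deliver 0→4: —
step 16 deliver 4→3: 3={foll,t=2,log=q}
step 17 deliver 3→4: —
step 18 deliver 4→1: 1={foll,t=2,log=-}
step 19 deliver 1→4: 4={lead,t=2,log=-}
step 20 deliver 2→1: —
step 21 timeout(0): 0={cand,t=3,log=-}
step 22 deliver 3→2: —
step 23 deliver 3→4: —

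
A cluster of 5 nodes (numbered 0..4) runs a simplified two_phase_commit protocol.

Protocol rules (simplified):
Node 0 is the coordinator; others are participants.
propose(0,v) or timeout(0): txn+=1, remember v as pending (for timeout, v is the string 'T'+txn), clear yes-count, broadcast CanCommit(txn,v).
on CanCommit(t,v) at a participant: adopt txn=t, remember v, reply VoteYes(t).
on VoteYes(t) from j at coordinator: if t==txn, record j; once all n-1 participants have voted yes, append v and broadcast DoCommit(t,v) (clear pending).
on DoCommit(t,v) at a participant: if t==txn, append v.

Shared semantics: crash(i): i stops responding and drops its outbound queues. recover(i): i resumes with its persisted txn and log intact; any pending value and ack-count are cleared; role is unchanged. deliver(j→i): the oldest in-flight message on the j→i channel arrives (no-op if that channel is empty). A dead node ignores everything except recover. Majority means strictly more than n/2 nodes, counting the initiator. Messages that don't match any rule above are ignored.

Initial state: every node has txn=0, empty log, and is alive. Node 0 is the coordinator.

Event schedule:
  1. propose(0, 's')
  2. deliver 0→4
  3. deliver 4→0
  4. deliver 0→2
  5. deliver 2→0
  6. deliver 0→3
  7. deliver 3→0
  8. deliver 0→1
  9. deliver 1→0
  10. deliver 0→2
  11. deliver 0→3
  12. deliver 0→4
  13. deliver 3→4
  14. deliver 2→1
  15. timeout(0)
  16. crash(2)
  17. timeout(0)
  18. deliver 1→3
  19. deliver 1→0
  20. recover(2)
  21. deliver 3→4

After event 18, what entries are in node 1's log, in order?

e1 propose(0,'s'): 0[coor,t=1,-]
e2 deliver 0→4: 4[part,t=1,-]
e3 deliver 4→0: ·
e4 deliver 0→2: 2[part,t=1,-]
e5 deliver 2→0: ·
e6 deliver 0→3: 3[part,t=1,-]
e7 deliver 3→0: ·
e8 deliver 0→1: 1[part,t=1,-]
e9 deliver 1→0: 0[coor,t=1,s]
e10 deliver 0→2: 2[part,t=1,s]
e11 deliver 0→3: 3[part,t=1,s]
e12 deliver 0→4: 4[part,t=1,s]
e13 deliver 3→4: ·
e14 deliver 2→1: ·
e15 timeout(0): 0[coor,t=2,s]
e16 crash(2): 2[✗part,t=1,s]
e17 timeout(0): 0[coor,t=3,s]
e18 deliver 1→3: ·

empty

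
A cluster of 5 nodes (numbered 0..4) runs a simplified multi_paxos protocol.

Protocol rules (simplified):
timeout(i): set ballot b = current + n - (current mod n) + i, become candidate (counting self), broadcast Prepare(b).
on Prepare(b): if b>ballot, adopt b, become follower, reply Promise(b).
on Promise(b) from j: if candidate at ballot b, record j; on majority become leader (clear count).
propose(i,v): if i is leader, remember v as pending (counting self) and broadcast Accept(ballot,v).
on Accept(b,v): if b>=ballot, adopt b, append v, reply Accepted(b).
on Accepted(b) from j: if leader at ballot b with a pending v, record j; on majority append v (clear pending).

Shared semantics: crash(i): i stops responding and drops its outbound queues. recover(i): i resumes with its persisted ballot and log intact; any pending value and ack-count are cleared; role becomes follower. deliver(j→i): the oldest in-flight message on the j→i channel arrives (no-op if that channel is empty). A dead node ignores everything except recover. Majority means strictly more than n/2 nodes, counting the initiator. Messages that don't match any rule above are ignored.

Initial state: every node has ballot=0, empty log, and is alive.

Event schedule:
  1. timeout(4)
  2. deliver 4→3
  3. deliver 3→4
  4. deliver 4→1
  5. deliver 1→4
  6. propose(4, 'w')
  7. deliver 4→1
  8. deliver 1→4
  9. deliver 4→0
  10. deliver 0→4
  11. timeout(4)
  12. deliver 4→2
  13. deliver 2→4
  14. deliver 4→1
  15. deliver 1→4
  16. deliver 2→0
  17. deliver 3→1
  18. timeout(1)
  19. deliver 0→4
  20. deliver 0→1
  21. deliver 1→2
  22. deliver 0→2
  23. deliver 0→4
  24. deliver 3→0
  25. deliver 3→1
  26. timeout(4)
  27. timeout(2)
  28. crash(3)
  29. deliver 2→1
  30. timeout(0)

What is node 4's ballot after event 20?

1. timeout(4):  <4:cand b9 ->
2. deliver 4→3:  <3:foll b9 ->
3. deliver 3→4:  nop
4. deliver 4→1:  <1:foll b9 ->
5. deliver 1→4:  <4:lead b9 ->
6. propose(4,'w'):  nop
7. deliver 4→1:  <1:foll b9 w>
8. deliver 1→4:  nop
9. deliver 4→0:  <0:foll b9 ->
10. deliver 0→4:  nop
11. timeout(4):  <4:cand b14 ->
12. deliver 4→2:  <2:foll b9 ->
13. deliver 2→4:  nop
14. deliver 4→1:  <1:foll b14 w>
15. deliver 1→4:  nop
16. deliver 2→0:  nop
17. deliver 3→1:  nop
18. timeout(1):  <1:cand b16 w>
19. deliver 0→4:  nop
20. deliver 0→1:  nop

14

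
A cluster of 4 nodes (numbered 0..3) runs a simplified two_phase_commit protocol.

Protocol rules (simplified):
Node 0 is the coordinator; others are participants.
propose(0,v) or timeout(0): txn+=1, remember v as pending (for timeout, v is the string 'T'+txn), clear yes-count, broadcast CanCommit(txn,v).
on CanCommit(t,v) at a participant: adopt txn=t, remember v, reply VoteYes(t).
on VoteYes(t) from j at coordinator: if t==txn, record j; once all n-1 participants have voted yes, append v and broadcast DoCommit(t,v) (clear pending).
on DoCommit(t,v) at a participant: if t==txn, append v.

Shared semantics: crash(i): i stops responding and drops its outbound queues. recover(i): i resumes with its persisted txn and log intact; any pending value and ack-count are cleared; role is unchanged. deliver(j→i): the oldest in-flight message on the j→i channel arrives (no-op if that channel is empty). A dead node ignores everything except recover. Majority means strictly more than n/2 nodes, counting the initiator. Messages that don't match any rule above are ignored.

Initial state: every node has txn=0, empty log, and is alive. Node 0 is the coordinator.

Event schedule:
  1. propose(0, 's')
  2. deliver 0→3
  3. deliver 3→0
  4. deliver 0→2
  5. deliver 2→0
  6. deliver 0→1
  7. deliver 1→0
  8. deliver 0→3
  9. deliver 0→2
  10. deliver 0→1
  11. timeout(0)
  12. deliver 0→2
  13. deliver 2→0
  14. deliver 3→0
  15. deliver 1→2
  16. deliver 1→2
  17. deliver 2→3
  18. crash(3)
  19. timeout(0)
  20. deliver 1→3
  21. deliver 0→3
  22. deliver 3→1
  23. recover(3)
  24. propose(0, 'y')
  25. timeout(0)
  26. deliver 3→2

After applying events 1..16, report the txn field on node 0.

1. propose(0,'s'):  <0:coor t1 ->
2. deliver 0→3:  <3:part t1 ->
3. deliver 3→0:  nop
4. deliver 0→2:  <2:part t1 ->
5. deliver 2→0:  nop
6. deliver 0→1:  <1:part t1 ->
7. deliver 1→0:  <0:coor t1 s>
8. deliver 0→3:  <3:part t1 s>
9. deliver 0→2:  <2:part t1 s>
10. deliver 0→1:  <1:part t1 s>
11. timeout(0):  <0:coor t2 s>
12. deliver 0→2:  <2:part t2 s>
13. deliver 2→0:  nop
14. deliver 3→0:  nop
15. deliver 1→2:  nop
16. deliver 1→2:  nop

2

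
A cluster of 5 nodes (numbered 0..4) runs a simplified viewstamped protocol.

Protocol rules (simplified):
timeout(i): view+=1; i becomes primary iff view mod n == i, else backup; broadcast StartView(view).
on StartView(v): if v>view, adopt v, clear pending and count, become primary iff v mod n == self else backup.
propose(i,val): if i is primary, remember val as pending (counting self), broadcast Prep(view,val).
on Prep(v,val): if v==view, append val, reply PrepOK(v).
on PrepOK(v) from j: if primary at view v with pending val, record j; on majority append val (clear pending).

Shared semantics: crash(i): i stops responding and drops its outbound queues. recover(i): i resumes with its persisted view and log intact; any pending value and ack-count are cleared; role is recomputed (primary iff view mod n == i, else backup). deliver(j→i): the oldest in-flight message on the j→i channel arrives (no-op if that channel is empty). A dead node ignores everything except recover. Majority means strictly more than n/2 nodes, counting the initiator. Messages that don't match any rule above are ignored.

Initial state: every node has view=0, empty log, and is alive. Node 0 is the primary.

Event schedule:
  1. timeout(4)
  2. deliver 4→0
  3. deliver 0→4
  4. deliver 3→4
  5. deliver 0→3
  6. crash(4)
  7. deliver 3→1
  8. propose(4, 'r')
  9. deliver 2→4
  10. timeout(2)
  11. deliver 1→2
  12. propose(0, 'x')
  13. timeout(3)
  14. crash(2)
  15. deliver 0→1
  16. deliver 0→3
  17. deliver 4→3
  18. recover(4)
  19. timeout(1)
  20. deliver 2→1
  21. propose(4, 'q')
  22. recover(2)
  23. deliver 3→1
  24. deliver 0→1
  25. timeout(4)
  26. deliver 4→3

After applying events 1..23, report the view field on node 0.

[1] timeout(4) → N4(back v1 [-])
[2] deliver 4→0 → N0(back v1 [-])
[3] deliver 0→4 → ∅
[4] deliver 3→4 → ∅
[5] deliver 0→3 → ∅
[6] crash(4) → N4(✗back v1 [-])
[7] deliver 3→1 → ∅
[8] propose(4,'r') → ∅
[9] deliver 2→4 → ∅
[10] timeout(2) → N2(back v1 [-])
[11] deliver 1→2 → ∅
[12] propose(0,'x') → ∅
[13] timeout(3) → N3(back v1 [-])
[14] crash(2) → N2(✗back v1 [-])
[15] deliver 0→1 → ∅
[16] deliver 0→3 → ∅
[17] deliver 4→3 → ∅
[18] recover(4) → N4(back v1 [-])
[19] timeout(1) → N1(prim v1 [-])
[20] deliver 2→1 → ∅
[21] propose(4,'q') → ∅
[22] recover(2) → N2(back v1 [-])
[23] deliver 3→1 → ∅

1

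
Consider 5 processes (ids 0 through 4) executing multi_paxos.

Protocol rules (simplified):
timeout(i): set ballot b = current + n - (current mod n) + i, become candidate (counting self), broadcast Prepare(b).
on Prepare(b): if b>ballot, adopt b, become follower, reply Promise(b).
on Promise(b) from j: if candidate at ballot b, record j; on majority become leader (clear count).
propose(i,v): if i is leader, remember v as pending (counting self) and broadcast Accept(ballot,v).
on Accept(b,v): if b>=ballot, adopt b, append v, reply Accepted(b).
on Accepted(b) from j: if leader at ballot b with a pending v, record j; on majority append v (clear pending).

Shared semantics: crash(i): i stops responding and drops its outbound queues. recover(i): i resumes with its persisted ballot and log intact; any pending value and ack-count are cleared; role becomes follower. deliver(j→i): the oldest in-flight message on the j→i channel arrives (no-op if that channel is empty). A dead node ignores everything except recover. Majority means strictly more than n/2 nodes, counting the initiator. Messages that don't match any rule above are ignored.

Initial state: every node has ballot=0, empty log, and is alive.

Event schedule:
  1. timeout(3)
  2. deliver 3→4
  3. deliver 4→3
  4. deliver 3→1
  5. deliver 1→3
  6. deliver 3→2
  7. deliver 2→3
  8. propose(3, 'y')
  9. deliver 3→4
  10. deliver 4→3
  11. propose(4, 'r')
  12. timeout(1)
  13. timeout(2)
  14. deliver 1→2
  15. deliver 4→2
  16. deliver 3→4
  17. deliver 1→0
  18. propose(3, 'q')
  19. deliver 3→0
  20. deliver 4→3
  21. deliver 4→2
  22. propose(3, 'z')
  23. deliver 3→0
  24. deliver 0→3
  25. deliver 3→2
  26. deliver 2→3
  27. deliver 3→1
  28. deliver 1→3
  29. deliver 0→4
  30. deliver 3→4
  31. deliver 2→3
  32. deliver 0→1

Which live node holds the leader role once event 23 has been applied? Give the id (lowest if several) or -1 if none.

e1 timeout(3): 3[cand,b=8,-]
e2 deliver 3→4: 4[foll,b=8,-]
e3 deliver 4→3: ·
e4 deliver 3→1: 1[foll,b=8,-]
e5 deliver 1→3: 3[lead,b=8,-]
e6 deliver 3→2: 2[foll,b=8,-]
e7 deliver 2→3: ·
e8 propose(3,'y'): ·
e9 deliver 3→4: 4[foll,b=8,y]
e10 deliver 4→3: ·
e11 propose(4,'r'): ·
e12 timeout(1): 1[cand,b=11,-]
e13 timeout(2): 2[cand,b=12,-]
e14 deliver 1→2: ·
e15 deliver 4→2: ·
e16 deliver 3→4: ·
e17 deliver 1→0: 0[foll,b=11,-]
e18 propose(3,'q'): ·
e19 deliver 3→0: ·
e20 deliver 4→3: ·
e21 deliver 4→2: ·
e22 propose(3,'z'): ·
e23 deliver 3→0: ·

3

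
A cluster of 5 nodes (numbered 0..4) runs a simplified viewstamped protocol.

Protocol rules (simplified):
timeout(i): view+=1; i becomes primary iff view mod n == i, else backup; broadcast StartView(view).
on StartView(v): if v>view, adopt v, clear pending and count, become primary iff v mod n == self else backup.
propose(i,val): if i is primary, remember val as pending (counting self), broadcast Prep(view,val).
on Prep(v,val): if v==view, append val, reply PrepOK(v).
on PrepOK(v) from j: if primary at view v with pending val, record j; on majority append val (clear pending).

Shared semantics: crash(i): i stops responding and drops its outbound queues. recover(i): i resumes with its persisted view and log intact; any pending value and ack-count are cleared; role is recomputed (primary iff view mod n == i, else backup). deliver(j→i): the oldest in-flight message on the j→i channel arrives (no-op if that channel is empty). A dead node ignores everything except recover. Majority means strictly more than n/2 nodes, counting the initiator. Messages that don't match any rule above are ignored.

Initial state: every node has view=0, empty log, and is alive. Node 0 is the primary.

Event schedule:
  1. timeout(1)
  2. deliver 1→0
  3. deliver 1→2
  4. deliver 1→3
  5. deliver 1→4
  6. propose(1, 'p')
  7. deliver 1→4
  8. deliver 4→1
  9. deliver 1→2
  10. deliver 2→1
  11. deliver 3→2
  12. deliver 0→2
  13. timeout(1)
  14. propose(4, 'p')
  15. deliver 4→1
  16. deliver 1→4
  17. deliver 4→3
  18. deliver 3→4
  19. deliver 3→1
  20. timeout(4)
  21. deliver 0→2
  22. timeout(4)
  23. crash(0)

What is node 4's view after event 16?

after 1 — timeout(1): n1:prim/v1/[-]
after 2 — deliver 1→0: n0:back/v1/[-]
after 3 — deliver 1→2: n2:back/v1/[-]
after 4 — deliver 1→3: n3:back/v1/[-]
after 5 — deliver 1→4: n4:back/v1/[-]
after 6 — propose(1,'p'): ·
after 7 — deliver 1→4: n4:back/v1/[p]
after 8 — deliver 4→1: ·
after 9 — deliver 1→2: n2:back/v1/[p]
after 10 — deliver 2→1: n1:prim/v1/[p]
after 11 — deliver 3→2: ·
after 12 — deliver 0→2: ·
after 13 — timeout(1): n1:back/v2/[p]
after 14 — propose(4,'p'): ·
after 15 — deliver 4→1: ·
after 16 — deliver 1→4: n4:back/v2/[p]

2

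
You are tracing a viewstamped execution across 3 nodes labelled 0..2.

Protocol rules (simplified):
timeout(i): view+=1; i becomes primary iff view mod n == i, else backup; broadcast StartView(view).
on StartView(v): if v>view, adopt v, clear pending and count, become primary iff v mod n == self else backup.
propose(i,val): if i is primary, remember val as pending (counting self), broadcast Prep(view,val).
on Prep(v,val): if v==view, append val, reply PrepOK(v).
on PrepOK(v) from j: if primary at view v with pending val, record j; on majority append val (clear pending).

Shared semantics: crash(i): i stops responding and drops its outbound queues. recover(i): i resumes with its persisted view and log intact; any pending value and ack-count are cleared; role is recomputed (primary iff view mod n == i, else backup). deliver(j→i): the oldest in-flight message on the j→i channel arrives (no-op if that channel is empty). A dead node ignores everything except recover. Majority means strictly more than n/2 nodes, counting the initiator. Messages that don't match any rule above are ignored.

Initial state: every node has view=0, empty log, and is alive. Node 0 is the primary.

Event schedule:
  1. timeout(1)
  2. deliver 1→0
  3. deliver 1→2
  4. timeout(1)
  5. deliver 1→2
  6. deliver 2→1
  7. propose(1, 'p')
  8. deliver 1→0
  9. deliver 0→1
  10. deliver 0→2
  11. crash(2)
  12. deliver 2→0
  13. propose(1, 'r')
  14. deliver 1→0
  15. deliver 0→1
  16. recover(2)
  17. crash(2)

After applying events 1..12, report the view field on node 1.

step 1 timeout(1): 1={prim,v=1,log=-}
step 2 deliver 1→0: 0={back,v=1,log=-}
step 3 deliver 1→2: 2={back,v=1,log=-}
step 4 timeout(1): 1={back,v=2,log=-}
step 5 deliver 1→2: 2={prim,v=2,log=-}
step 6 deliver 2→1: —
step 7 propose(1,'p'): —
step 8 deliver 1→0: 0={back,v=2,log=-}
step 9 deliver 0→1: —
step 10 deliver 0→2: —
step 11 crash(2): 2={✗prim,v=2,log=-}
step 12 deliver 2→0: —

2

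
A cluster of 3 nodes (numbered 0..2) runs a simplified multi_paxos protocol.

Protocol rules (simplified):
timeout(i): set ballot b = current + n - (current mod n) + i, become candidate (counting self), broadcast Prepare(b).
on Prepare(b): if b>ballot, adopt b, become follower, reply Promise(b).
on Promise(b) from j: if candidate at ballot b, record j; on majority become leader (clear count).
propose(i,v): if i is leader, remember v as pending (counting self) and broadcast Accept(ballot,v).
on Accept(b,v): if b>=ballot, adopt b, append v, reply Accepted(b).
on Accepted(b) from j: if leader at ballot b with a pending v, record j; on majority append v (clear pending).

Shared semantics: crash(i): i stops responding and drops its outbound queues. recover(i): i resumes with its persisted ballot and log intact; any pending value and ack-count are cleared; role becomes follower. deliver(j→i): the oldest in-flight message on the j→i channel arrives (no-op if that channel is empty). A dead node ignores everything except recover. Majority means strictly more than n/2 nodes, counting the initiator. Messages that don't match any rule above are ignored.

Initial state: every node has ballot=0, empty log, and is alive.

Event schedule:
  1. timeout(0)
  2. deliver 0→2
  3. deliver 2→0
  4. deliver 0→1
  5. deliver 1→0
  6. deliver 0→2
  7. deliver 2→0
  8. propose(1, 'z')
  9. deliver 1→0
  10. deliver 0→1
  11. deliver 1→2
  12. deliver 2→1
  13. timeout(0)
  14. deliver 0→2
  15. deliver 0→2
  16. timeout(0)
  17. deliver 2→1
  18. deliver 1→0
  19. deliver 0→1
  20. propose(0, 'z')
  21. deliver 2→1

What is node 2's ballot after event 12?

[1] timeout(0) → N0(cand b3 [-])
[2] deliver 0→2 → N2(foll b3 [-])
[3] deliver 2→0 → N0(lead b3 [-])
[4] deliver 0→1 → N1(foll b3 [-])
[5] deliver 1→0 → ∅
[6] deliver 0→2 → ∅
[7] deliver 2→0 → ∅
[8] propose(1,'z') → ∅
[9] deliver 1→0 → ∅
[10] deliver 0→1 → ∅
[11] deliver 1→2 → ∅
[12] deliver 2→1 → ∅

3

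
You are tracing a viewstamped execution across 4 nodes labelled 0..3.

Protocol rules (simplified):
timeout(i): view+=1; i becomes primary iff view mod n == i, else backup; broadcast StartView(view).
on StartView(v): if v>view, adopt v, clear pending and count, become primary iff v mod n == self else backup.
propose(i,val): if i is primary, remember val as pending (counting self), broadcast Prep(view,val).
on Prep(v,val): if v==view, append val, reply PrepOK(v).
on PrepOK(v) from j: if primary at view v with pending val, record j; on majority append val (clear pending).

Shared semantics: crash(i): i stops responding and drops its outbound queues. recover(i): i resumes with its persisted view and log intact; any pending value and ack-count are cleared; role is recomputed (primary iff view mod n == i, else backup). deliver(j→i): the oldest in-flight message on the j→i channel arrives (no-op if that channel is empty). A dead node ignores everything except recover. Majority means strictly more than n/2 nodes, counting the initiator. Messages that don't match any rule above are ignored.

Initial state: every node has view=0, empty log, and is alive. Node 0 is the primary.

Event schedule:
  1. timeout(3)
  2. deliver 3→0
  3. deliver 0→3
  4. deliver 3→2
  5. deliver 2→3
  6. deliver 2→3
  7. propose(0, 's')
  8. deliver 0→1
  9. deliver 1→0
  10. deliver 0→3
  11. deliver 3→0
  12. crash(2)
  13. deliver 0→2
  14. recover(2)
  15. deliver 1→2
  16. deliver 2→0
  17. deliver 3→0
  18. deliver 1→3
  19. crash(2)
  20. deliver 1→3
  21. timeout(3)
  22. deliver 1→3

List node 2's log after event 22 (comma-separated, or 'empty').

empty

1. timeout(3):  <3:back v1 ->
2. deliver 3→0:  <0:back v1 ->
3. deliver 0→3:  nop
4. deliver 3→2:  <2:back v1 ->
5. deliver 2→3:  nop
6. deliver 2→3:  nop
7. propose(0,'s'):  nop
8. deliver 0→1:  nop
9. deliver 1→0:  nop
10. deliver 0→3:  nop
11. deliver 3→0:  nop
12. crash(2):  <2:✗back v1 ->
13. deliver 0→2:  nop
14. recover(2):  <2:back v1 ->
15. deliver 1→2:  nop
16. deliver 2→0:  nop
17. deliver 3→0:  nop
18. deliver 1→3:  nop
19. crash(2):  <2:✗back v1 ->
20. deliver 1→3:  nop
21. timeout(3):  <3:back v2 ->
22. deliver 1→3:  nop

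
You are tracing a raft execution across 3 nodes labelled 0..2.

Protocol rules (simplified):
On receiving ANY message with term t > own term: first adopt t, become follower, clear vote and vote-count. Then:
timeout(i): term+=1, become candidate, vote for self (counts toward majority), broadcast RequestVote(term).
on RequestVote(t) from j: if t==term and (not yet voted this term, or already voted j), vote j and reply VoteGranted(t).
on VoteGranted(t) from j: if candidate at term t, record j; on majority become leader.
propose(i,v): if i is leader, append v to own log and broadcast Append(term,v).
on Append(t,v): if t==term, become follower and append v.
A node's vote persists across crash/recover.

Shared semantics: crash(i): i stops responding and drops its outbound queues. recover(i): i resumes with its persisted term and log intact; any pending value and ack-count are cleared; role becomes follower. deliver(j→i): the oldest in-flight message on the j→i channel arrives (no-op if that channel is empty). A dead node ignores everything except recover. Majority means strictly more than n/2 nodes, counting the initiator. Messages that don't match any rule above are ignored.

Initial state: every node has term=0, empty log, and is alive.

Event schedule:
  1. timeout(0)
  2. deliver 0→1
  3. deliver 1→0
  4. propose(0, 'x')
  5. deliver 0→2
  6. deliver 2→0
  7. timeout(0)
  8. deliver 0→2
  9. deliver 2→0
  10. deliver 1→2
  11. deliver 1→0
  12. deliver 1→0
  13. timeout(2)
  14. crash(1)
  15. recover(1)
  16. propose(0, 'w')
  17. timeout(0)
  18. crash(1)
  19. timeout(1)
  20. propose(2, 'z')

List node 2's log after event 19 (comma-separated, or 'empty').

x

after 1 — timeout(0): n0:cand/t1/[-]
after 2 — deliver 0→1: n1:foll/t1/[-]
after 3 — deliver 1→0: n0:lead/t1/[-]
after 4 — propose(0,'x'): n0:lead/t1/[x]
after 5 — deliver 0→2: n2:foll/t1/[-]
after 6 — deliver 2→0: ·
after 7 — timeout(0): n0:cand/t2/[x]
after 8 — deliver 0→2: n2:foll/t1/[x]
after 9 — deliver 2→0: ·
after 10 — deliver 1→2: ·
after 11 — deliver 1→0: ·
after 12 — deliver 1→0: ·
after 13 — timeout(2): n2:cand/t2/[x]
after 14 — crash(1): n1:✗foll/t1/[-]
after 15 — recover(1): n1:foll/t1/[-]
after 16 — propose(0,'w'): ·
after 17 — timeout(0): n0:cand/t3/[x]
after 18 — crash(1): n1:✗foll/t1/[-]
after 19 — timeout(1): ·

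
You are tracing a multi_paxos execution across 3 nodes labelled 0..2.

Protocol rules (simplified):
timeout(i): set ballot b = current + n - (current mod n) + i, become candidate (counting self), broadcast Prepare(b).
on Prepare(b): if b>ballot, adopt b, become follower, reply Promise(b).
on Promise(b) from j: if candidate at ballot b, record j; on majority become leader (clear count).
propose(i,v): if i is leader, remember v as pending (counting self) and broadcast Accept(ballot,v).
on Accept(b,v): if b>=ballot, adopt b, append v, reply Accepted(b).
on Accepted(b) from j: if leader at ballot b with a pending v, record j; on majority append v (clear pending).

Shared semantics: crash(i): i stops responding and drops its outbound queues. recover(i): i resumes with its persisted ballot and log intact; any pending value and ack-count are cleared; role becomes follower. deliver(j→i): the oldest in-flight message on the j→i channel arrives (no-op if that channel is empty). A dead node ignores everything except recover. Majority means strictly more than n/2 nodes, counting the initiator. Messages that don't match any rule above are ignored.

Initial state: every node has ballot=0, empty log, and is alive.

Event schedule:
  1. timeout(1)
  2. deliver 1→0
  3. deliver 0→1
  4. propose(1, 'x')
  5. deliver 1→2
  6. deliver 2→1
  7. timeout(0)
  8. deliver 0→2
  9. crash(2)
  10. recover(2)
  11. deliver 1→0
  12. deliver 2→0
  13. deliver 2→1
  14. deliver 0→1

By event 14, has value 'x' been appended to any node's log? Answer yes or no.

no

[1] timeout(1) → N1(cand b4 [-])
[2] deliver 1→0 → N0(foll b4 [-])
[3] deliver 0→1 → N1(lead b4 [-])
[4] propose(1,'x') → ∅
[5] deliver 1→2 → N2(foll b4 [-])
[6] deliver 2→1 → ∅
[7] timeout(0) → N0(cand b6 [-])
[8] deliver 0→2 → N2(foll b6 [-])
[9] crash(2) → N2(✗foll b6 [-])
[10] recover(2) → N2(foll b6 [-])
[11] deliver 1→0 → ∅
[12] deliver 2→0 → ∅
[13] deliver 2→1 → ∅
[14] deliver 0→1 → N1(foll b6 [-])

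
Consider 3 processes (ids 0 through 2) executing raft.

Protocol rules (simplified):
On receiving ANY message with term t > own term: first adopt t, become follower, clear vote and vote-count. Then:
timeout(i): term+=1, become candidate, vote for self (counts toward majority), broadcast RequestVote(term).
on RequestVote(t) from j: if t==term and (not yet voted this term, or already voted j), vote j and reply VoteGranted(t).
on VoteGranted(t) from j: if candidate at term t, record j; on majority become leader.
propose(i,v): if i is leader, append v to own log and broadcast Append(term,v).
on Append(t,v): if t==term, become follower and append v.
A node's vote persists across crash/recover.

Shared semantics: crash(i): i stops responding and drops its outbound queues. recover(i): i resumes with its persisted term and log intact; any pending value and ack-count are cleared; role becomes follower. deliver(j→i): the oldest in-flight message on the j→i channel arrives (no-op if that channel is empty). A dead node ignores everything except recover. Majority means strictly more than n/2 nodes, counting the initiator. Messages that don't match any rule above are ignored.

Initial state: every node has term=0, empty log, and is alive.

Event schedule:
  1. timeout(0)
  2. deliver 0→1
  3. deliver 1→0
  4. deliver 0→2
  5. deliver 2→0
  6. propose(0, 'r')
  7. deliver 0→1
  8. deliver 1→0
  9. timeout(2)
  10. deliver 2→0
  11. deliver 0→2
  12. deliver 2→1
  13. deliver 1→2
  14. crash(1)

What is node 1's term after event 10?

1. timeout(0):  <0:cand t1 ->
2. deliver 0→1:  <1:foll t1 ->
3. deliver 1→0:  <0:lead t1 ->
4. deliver 0→2:  <2:foll t1 ->
5. deliver 2→0:  nop
6. propose(0,'r'):  <0:lead t1 r>
7. deliver 0→1:  <1:foll t1 r>
8. deliver 1→0:  nop
9. timeout(2):  <2:cand t2 ->
10. deliver 2→0:  <0:foll t2 r>

1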